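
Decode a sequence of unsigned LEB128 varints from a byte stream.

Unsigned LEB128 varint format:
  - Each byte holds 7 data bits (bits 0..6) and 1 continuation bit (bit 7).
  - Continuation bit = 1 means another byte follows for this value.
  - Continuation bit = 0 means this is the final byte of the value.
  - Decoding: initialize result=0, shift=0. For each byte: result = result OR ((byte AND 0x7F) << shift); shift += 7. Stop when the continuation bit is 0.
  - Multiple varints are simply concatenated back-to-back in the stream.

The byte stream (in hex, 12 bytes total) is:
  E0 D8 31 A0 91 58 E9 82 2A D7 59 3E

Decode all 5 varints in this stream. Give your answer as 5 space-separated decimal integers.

Answer: 814176 1444000 688489 11479 62

Derivation:
  byte[0]=0xE0 cont=1 payload=0x60=96: acc |= 96<<0 -> acc=96 shift=7
  byte[1]=0xD8 cont=1 payload=0x58=88: acc |= 88<<7 -> acc=11360 shift=14
  byte[2]=0x31 cont=0 payload=0x31=49: acc |= 49<<14 -> acc=814176 shift=21 [end]
Varint 1: bytes[0:3] = E0 D8 31 -> value 814176 (3 byte(s))
  byte[3]=0xA0 cont=1 payload=0x20=32: acc |= 32<<0 -> acc=32 shift=7
  byte[4]=0x91 cont=1 payload=0x11=17: acc |= 17<<7 -> acc=2208 shift=14
  byte[5]=0x58 cont=0 payload=0x58=88: acc |= 88<<14 -> acc=1444000 shift=21 [end]
Varint 2: bytes[3:6] = A0 91 58 -> value 1444000 (3 byte(s))
  byte[6]=0xE9 cont=1 payload=0x69=105: acc |= 105<<0 -> acc=105 shift=7
  byte[7]=0x82 cont=1 payload=0x02=2: acc |= 2<<7 -> acc=361 shift=14
  byte[8]=0x2A cont=0 payload=0x2A=42: acc |= 42<<14 -> acc=688489 shift=21 [end]
Varint 3: bytes[6:9] = E9 82 2A -> value 688489 (3 byte(s))
  byte[9]=0xD7 cont=1 payload=0x57=87: acc |= 87<<0 -> acc=87 shift=7
  byte[10]=0x59 cont=0 payload=0x59=89: acc |= 89<<7 -> acc=11479 shift=14 [end]
Varint 4: bytes[9:11] = D7 59 -> value 11479 (2 byte(s))
  byte[11]=0x3E cont=0 payload=0x3E=62: acc |= 62<<0 -> acc=62 shift=7 [end]
Varint 5: bytes[11:12] = 3E -> value 62 (1 byte(s))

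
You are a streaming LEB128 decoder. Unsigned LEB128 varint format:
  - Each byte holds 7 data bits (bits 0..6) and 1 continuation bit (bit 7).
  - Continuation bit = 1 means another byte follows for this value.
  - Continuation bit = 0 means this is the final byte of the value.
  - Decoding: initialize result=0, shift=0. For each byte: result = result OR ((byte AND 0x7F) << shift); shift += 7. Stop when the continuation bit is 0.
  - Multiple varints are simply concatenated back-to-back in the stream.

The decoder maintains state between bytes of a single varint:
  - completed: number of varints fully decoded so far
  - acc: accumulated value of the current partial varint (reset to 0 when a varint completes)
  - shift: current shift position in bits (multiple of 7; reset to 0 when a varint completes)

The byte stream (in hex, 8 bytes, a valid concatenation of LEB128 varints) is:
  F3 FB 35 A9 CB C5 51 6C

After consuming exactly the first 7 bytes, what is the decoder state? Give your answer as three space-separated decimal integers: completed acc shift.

Answer: 2 0 0

Derivation:
byte[0]=0xF3 cont=1 payload=0x73: acc |= 115<<0 -> completed=0 acc=115 shift=7
byte[1]=0xFB cont=1 payload=0x7B: acc |= 123<<7 -> completed=0 acc=15859 shift=14
byte[2]=0x35 cont=0 payload=0x35: varint #1 complete (value=884211); reset -> completed=1 acc=0 shift=0
byte[3]=0xA9 cont=1 payload=0x29: acc |= 41<<0 -> completed=1 acc=41 shift=7
byte[4]=0xCB cont=1 payload=0x4B: acc |= 75<<7 -> completed=1 acc=9641 shift=14
byte[5]=0xC5 cont=1 payload=0x45: acc |= 69<<14 -> completed=1 acc=1140137 shift=21
byte[6]=0x51 cont=0 payload=0x51: varint #2 complete (value=171009449); reset -> completed=2 acc=0 shift=0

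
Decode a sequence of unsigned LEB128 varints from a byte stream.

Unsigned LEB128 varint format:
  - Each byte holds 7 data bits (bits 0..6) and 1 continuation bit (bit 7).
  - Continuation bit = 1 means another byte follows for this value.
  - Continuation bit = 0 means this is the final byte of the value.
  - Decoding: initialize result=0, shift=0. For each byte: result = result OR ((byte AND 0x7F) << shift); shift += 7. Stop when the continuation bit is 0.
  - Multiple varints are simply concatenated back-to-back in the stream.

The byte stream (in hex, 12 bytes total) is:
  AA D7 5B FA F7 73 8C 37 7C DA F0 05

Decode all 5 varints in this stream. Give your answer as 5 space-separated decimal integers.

  byte[0]=0xAA cont=1 payload=0x2A=42: acc |= 42<<0 -> acc=42 shift=7
  byte[1]=0xD7 cont=1 payload=0x57=87: acc |= 87<<7 -> acc=11178 shift=14
  byte[2]=0x5B cont=0 payload=0x5B=91: acc |= 91<<14 -> acc=1502122 shift=21 [end]
Varint 1: bytes[0:3] = AA D7 5B -> value 1502122 (3 byte(s))
  byte[3]=0xFA cont=1 payload=0x7A=122: acc |= 122<<0 -> acc=122 shift=7
  byte[4]=0xF7 cont=1 payload=0x77=119: acc |= 119<<7 -> acc=15354 shift=14
  byte[5]=0x73 cont=0 payload=0x73=115: acc |= 115<<14 -> acc=1899514 shift=21 [end]
Varint 2: bytes[3:6] = FA F7 73 -> value 1899514 (3 byte(s))
  byte[6]=0x8C cont=1 payload=0x0C=12: acc |= 12<<0 -> acc=12 shift=7
  byte[7]=0x37 cont=0 payload=0x37=55: acc |= 55<<7 -> acc=7052 shift=14 [end]
Varint 3: bytes[6:8] = 8C 37 -> value 7052 (2 byte(s))
  byte[8]=0x7C cont=0 payload=0x7C=124: acc |= 124<<0 -> acc=124 shift=7 [end]
Varint 4: bytes[8:9] = 7C -> value 124 (1 byte(s))
  byte[9]=0xDA cont=1 payload=0x5A=90: acc |= 90<<0 -> acc=90 shift=7
  byte[10]=0xF0 cont=1 payload=0x70=112: acc |= 112<<7 -> acc=14426 shift=14
  byte[11]=0x05 cont=0 payload=0x05=5: acc |= 5<<14 -> acc=96346 shift=21 [end]
Varint 5: bytes[9:12] = DA F0 05 -> value 96346 (3 byte(s))

Answer: 1502122 1899514 7052 124 96346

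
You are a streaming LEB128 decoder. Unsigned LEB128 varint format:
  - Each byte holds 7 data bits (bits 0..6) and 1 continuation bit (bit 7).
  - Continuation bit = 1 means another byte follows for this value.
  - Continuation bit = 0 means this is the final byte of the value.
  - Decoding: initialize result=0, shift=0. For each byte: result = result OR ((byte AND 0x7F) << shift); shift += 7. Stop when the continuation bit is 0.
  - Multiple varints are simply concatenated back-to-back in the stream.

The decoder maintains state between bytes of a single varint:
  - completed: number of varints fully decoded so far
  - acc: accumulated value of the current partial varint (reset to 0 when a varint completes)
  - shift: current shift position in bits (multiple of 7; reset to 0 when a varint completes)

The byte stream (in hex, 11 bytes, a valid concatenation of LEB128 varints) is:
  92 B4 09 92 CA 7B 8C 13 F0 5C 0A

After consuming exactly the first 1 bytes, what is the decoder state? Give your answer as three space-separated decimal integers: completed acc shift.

byte[0]=0x92 cont=1 payload=0x12: acc |= 18<<0 -> completed=0 acc=18 shift=7

Answer: 0 18 7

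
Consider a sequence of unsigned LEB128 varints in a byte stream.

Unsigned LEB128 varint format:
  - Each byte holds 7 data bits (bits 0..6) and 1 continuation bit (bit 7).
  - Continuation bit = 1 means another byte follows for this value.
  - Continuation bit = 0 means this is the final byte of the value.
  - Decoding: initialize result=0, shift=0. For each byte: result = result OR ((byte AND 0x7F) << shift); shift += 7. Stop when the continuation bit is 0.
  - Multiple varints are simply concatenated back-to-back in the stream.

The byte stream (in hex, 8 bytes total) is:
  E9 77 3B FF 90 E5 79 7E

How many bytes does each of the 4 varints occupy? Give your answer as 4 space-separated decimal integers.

Answer: 2 1 4 1

Derivation:
  byte[0]=0xE9 cont=1 payload=0x69=105: acc |= 105<<0 -> acc=105 shift=7
  byte[1]=0x77 cont=0 payload=0x77=119: acc |= 119<<7 -> acc=15337 shift=14 [end]
Varint 1: bytes[0:2] = E9 77 -> value 15337 (2 byte(s))
  byte[2]=0x3B cont=0 payload=0x3B=59: acc |= 59<<0 -> acc=59 shift=7 [end]
Varint 2: bytes[2:3] = 3B -> value 59 (1 byte(s))
  byte[3]=0xFF cont=1 payload=0x7F=127: acc |= 127<<0 -> acc=127 shift=7
  byte[4]=0x90 cont=1 payload=0x10=16: acc |= 16<<7 -> acc=2175 shift=14
  byte[5]=0xE5 cont=1 payload=0x65=101: acc |= 101<<14 -> acc=1656959 shift=21
  byte[6]=0x79 cont=0 payload=0x79=121: acc |= 121<<21 -> acc=255412351 shift=28 [end]
Varint 3: bytes[3:7] = FF 90 E5 79 -> value 255412351 (4 byte(s))
  byte[7]=0x7E cont=0 payload=0x7E=126: acc |= 126<<0 -> acc=126 shift=7 [end]
Varint 4: bytes[7:8] = 7E -> value 126 (1 byte(s))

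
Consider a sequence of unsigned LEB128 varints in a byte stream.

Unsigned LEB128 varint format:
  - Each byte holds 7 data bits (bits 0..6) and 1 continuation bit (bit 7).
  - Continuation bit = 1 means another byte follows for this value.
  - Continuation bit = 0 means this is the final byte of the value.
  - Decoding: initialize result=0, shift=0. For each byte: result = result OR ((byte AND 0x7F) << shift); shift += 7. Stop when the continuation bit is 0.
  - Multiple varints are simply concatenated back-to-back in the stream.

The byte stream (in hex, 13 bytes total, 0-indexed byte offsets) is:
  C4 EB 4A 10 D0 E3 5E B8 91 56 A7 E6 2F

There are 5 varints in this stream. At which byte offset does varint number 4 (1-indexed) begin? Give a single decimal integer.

  byte[0]=0xC4 cont=1 payload=0x44=68: acc |= 68<<0 -> acc=68 shift=7
  byte[1]=0xEB cont=1 payload=0x6B=107: acc |= 107<<7 -> acc=13764 shift=14
  byte[2]=0x4A cont=0 payload=0x4A=74: acc |= 74<<14 -> acc=1226180 shift=21 [end]
Varint 1: bytes[0:3] = C4 EB 4A -> value 1226180 (3 byte(s))
  byte[3]=0x10 cont=0 payload=0x10=16: acc |= 16<<0 -> acc=16 shift=7 [end]
Varint 2: bytes[3:4] = 10 -> value 16 (1 byte(s))
  byte[4]=0xD0 cont=1 payload=0x50=80: acc |= 80<<0 -> acc=80 shift=7
  byte[5]=0xE3 cont=1 payload=0x63=99: acc |= 99<<7 -> acc=12752 shift=14
  byte[6]=0x5E cont=0 payload=0x5E=94: acc |= 94<<14 -> acc=1552848 shift=21 [end]
Varint 3: bytes[4:7] = D0 E3 5E -> value 1552848 (3 byte(s))
  byte[7]=0xB8 cont=1 payload=0x38=56: acc |= 56<<0 -> acc=56 shift=7
  byte[8]=0x91 cont=1 payload=0x11=17: acc |= 17<<7 -> acc=2232 shift=14
  byte[9]=0x56 cont=0 payload=0x56=86: acc |= 86<<14 -> acc=1411256 shift=21 [end]
Varint 4: bytes[7:10] = B8 91 56 -> value 1411256 (3 byte(s))
  byte[10]=0xA7 cont=1 payload=0x27=39: acc |= 39<<0 -> acc=39 shift=7
  byte[11]=0xE6 cont=1 payload=0x66=102: acc |= 102<<7 -> acc=13095 shift=14
  byte[12]=0x2F cont=0 payload=0x2F=47: acc |= 47<<14 -> acc=783143 shift=21 [end]
Varint 5: bytes[10:13] = A7 E6 2F -> value 783143 (3 byte(s))

Answer: 7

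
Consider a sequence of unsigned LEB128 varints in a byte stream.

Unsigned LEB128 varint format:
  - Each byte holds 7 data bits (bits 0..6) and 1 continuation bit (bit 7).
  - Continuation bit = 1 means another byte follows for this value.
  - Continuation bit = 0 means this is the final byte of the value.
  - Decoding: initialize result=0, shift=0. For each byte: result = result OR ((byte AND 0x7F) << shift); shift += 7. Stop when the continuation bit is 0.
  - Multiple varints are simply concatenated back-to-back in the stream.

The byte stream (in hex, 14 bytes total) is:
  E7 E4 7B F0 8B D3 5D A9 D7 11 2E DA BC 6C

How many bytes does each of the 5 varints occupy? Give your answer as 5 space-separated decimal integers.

Answer: 3 4 3 1 3

Derivation:
  byte[0]=0xE7 cont=1 payload=0x67=103: acc |= 103<<0 -> acc=103 shift=7
  byte[1]=0xE4 cont=1 payload=0x64=100: acc |= 100<<7 -> acc=12903 shift=14
  byte[2]=0x7B cont=0 payload=0x7B=123: acc |= 123<<14 -> acc=2028135 shift=21 [end]
Varint 1: bytes[0:3] = E7 E4 7B -> value 2028135 (3 byte(s))
  byte[3]=0xF0 cont=1 payload=0x70=112: acc |= 112<<0 -> acc=112 shift=7
  byte[4]=0x8B cont=1 payload=0x0B=11: acc |= 11<<7 -> acc=1520 shift=14
  byte[5]=0xD3 cont=1 payload=0x53=83: acc |= 83<<14 -> acc=1361392 shift=21
  byte[6]=0x5D cont=0 payload=0x5D=93: acc |= 93<<21 -> acc=196396528 shift=28 [end]
Varint 2: bytes[3:7] = F0 8B D3 5D -> value 196396528 (4 byte(s))
  byte[7]=0xA9 cont=1 payload=0x29=41: acc |= 41<<0 -> acc=41 shift=7
  byte[8]=0xD7 cont=1 payload=0x57=87: acc |= 87<<7 -> acc=11177 shift=14
  byte[9]=0x11 cont=0 payload=0x11=17: acc |= 17<<14 -> acc=289705 shift=21 [end]
Varint 3: bytes[7:10] = A9 D7 11 -> value 289705 (3 byte(s))
  byte[10]=0x2E cont=0 payload=0x2E=46: acc |= 46<<0 -> acc=46 shift=7 [end]
Varint 4: bytes[10:11] = 2E -> value 46 (1 byte(s))
  byte[11]=0xDA cont=1 payload=0x5A=90: acc |= 90<<0 -> acc=90 shift=7
  byte[12]=0xBC cont=1 payload=0x3C=60: acc |= 60<<7 -> acc=7770 shift=14
  byte[13]=0x6C cont=0 payload=0x6C=108: acc |= 108<<14 -> acc=1777242 shift=21 [end]
Varint 5: bytes[11:14] = DA BC 6C -> value 1777242 (3 byte(s))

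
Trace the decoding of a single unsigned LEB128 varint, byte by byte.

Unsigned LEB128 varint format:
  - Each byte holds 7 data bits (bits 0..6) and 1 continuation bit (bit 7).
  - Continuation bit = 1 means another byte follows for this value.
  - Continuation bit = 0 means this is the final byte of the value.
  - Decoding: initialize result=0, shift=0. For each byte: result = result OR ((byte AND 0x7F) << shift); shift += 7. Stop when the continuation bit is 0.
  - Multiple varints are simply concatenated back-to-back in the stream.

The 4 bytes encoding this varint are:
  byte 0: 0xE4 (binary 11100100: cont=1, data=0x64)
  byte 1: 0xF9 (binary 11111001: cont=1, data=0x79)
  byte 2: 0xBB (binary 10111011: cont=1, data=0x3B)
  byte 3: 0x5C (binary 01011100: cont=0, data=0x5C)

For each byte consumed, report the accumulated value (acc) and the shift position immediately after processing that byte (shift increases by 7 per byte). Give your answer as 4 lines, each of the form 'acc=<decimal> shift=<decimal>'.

byte 0=0xE4: payload=0x64=100, contrib = 100<<0 = 100; acc -> 100, shift -> 7
byte 1=0xF9: payload=0x79=121, contrib = 121<<7 = 15488; acc -> 15588, shift -> 14
byte 2=0xBB: payload=0x3B=59, contrib = 59<<14 = 966656; acc -> 982244, shift -> 21
byte 3=0x5C: payload=0x5C=92, contrib = 92<<21 = 192937984; acc -> 193920228, shift -> 28

Answer: acc=100 shift=7
acc=15588 shift=14
acc=982244 shift=21
acc=193920228 shift=28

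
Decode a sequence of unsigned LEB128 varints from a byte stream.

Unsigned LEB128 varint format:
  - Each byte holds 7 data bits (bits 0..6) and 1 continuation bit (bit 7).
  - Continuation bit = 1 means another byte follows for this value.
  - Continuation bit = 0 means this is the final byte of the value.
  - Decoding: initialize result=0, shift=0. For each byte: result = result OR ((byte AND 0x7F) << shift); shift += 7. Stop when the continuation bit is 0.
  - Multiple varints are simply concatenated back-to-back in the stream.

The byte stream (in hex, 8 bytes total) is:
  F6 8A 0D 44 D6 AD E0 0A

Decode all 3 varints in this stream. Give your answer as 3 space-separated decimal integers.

Answer: 214390 68 22550230

Derivation:
  byte[0]=0xF6 cont=1 payload=0x76=118: acc |= 118<<0 -> acc=118 shift=7
  byte[1]=0x8A cont=1 payload=0x0A=10: acc |= 10<<7 -> acc=1398 shift=14
  byte[2]=0x0D cont=0 payload=0x0D=13: acc |= 13<<14 -> acc=214390 shift=21 [end]
Varint 1: bytes[0:3] = F6 8A 0D -> value 214390 (3 byte(s))
  byte[3]=0x44 cont=0 payload=0x44=68: acc |= 68<<0 -> acc=68 shift=7 [end]
Varint 2: bytes[3:4] = 44 -> value 68 (1 byte(s))
  byte[4]=0xD6 cont=1 payload=0x56=86: acc |= 86<<0 -> acc=86 shift=7
  byte[5]=0xAD cont=1 payload=0x2D=45: acc |= 45<<7 -> acc=5846 shift=14
  byte[6]=0xE0 cont=1 payload=0x60=96: acc |= 96<<14 -> acc=1578710 shift=21
  byte[7]=0x0A cont=0 payload=0x0A=10: acc |= 10<<21 -> acc=22550230 shift=28 [end]
Varint 3: bytes[4:8] = D6 AD E0 0A -> value 22550230 (4 byte(s))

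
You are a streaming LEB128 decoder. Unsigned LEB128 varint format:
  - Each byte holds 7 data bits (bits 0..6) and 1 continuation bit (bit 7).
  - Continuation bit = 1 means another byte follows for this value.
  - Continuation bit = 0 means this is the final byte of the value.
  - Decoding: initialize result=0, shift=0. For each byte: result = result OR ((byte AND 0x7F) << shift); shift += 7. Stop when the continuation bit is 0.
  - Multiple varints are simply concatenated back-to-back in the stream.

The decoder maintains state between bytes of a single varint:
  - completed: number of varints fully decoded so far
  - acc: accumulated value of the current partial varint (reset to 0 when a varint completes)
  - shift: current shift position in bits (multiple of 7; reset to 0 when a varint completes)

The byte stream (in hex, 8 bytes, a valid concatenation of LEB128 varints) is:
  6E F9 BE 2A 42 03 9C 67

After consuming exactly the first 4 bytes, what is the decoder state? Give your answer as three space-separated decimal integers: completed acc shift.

byte[0]=0x6E cont=0 payload=0x6E: varint #1 complete (value=110); reset -> completed=1 acc=0 shift=0
byte[1]=0xF9 cont=1 payload=0x79: acc |= 121<<0 -> completed=1 acc=121 shift=7
byte[2]=0xBE cont=1 payload=0x3E: acc |= 62<<7 -> completed=1 acc=8057 shift=14
byte[3]=0x2A cont=0 payload=0x2A: varint #2 complete (value=696185); reset -> completed=2 acc=0 shift=0

Answer: 2 0 0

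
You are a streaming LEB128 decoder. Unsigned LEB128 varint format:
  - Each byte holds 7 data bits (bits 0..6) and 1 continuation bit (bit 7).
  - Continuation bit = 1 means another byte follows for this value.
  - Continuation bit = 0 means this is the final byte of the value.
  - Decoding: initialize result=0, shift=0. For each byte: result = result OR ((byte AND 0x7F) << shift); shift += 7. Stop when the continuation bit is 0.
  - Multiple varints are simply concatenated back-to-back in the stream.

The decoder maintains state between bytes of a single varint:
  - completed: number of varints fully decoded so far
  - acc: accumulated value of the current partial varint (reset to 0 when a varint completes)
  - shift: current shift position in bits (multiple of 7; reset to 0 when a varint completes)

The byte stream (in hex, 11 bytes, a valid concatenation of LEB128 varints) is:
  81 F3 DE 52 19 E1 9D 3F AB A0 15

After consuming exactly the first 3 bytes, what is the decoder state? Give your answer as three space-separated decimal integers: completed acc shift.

byte[0]=0x81 cont=1 payload=0x01: acc |= 1<<0 -> completed=0 acc=1 shift=7
byte[1]=0xF3 cont=1 payload=0x73: acc |= 115<<7 -> completed=0 acc=14721 shift=14
byte[2]=0xDE cont=1 payload=0x5E: acc |= 94<<14 -> completed=0 acc=1554817 shift=21

Answer: 0 1554817 21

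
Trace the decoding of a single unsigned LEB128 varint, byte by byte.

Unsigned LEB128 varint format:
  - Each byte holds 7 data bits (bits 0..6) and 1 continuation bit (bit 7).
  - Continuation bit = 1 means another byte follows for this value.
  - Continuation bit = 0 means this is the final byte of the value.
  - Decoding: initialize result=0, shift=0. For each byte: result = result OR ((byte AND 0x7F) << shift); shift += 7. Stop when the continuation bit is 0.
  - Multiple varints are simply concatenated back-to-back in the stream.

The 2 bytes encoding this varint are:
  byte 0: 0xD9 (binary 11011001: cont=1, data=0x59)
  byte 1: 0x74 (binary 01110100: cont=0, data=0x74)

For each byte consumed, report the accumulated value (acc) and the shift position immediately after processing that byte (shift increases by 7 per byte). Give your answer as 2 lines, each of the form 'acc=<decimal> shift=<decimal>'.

Answer: acc=89 shift=7
acc=14937 shift=14

Derivation:
byte 0=0xD9: payload=0x59=89, contrib = 89<<0 = 89; acc -> 89, shift -> 7
byte 1=0x74: payload=0x74=116, contrib = 116<<7 = 14848; acc -> 14937, shift -> 14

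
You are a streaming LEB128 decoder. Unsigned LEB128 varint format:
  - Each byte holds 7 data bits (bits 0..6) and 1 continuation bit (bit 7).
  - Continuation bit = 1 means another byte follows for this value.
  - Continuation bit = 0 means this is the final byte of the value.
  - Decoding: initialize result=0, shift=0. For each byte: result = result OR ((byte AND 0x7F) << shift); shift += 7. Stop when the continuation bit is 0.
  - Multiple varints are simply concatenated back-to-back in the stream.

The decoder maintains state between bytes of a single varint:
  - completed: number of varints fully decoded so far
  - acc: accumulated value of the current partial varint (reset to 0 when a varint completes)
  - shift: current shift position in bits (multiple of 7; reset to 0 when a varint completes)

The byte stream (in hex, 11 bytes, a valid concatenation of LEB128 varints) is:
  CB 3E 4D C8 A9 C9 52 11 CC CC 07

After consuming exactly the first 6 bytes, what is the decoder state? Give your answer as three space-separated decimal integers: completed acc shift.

byte[0]=0xCB cont=1 payload=0x4B: acc |= 75<<0 -> completed=0 acc=75 shift=7
byte[1]=0x3E cont=0 payload=0x3E: varint #1 complete (value=8011); reset -> completed=1 acc=0 shift=0
byte[2]=0x4D cont=0 payload=0x4D: varint #2 complete (value=77); reset -> completed=2 acc=0 shift=0
byte[3]=0xC8 cont=1 payload=0x48: acc |= 72<<0 -> completed=2 acc=72 shift=7
byte[4]=0xA9 cont=1 payload=0x29: acc |= 41<<7 -> completed=2 acc=5320 shift=14
byte[5]=0xC9 cont=1 payload=0x49: acc |= 73<<14 -> completed=2 acc=1201352 shift=21

Answer: 2 1201352 21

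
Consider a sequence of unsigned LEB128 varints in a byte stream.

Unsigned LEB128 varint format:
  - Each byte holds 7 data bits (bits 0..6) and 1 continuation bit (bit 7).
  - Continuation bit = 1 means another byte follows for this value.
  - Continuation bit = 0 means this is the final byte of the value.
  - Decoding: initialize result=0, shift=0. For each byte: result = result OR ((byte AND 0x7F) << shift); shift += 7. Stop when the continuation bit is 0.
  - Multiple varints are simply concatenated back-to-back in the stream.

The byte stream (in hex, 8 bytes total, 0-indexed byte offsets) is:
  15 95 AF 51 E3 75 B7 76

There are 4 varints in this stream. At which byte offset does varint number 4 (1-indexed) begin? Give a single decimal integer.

Answer: 6

Derivation:
  byte[0]=0x15 cont=0 payload=0x15=21: acc |= 21<<0 -> acc=21 shift=7 [end]
Varint 1: bytes[0:1] = 15 -> value 21 (1 byte(s))
  byte[1]=0x95 cont=1 payload=0x15=21: acc |= 21<<0 -> acc=21 shift=7
  byte[2]=0xAF cont=1 payload=0x2F=47: acc |= 47<<7 -> acc=6037 shift=14
  byte[3]=0x51 cont=0 payload=0x51=81: acc |= 81<<14 -> acc=1333141 shift=21 [end]
Varint 2: bytes[1:4] = 95 AF 51 -> value 1333141 (3 byte(s))
  byte[4]=0xE3 cont=1 payload=0x63=99: acc |= 99<<0 -> acc=99 shift=7
  byte[5]=0x75 cont=0 payload=0x75=117: acc |= 117<<7 -> acc=15075 shift=14 [end]
Varint 3: bytes[4:6] = E3 75 -> value 15075 (2 byte(s))
  byte[6]=0xB7 cont=1 payload=0x37=55: acc |= 55<<0 -> acc=55 shift=7
  byte[7]=0x76 cont=0 payload=0x76=118: acc |= 118<<7 -> acc=15159 shift=14 [end]
Varint 4: bytes[6:8] = B7 76 -> value 15159 (2 byte(s))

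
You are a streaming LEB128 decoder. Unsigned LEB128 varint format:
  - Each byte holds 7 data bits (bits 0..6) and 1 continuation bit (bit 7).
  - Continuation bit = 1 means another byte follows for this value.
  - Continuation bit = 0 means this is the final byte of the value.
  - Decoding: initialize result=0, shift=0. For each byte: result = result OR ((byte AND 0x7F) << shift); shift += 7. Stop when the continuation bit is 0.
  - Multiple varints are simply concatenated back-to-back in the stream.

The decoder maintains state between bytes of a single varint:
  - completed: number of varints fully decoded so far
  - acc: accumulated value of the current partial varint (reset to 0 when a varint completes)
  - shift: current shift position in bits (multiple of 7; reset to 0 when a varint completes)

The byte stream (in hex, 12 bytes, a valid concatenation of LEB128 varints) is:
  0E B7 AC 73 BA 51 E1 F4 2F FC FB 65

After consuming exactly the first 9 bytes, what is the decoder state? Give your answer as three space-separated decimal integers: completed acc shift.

byte[0]=0x0E cont=0 payload=0x0E: varint #1 complete (value=14); reset -> completed=1 acc=0 shift=0
byte[1]=0xB7 cont=1 payload=0x37: acc |= 55<<0 -> completed=1 acc=55 shift=7
byte[2]=0xAC cont=1 payload=0x2C: acc |= 44<<7 -> completed=1 acc=5687 shift=14
byte[3]=0x73 cont=0 payload=0x73: varint #2 complete (value=1889847); reset -> completed=2 acc=0 shift=0
byte[4]=0xBA cont=1 payload=0x3A: acc |= 58<<0 -> completed=2 acc=58 shift=7
byte[5]=0x51 cont=0 payload=0x51: varint #3 complete (value=10426); reset -> completed=3 acc=0 shift=0
byte[6]=0xE1 cont=1 payload=0x61: acc |= 97<<0 -> completed=3 acc=97 shift=7
byte[7]=0xF4 cont=1 payload=0x74: acc |= 116<<7 -> completed=3 acc=14945 shift=14
byte[8]=0x2F cont=0 payload=0x2F: varint #4 complete (value=784993); reset -> completed=4 acc=0 shift=0

Answer: 4 0 0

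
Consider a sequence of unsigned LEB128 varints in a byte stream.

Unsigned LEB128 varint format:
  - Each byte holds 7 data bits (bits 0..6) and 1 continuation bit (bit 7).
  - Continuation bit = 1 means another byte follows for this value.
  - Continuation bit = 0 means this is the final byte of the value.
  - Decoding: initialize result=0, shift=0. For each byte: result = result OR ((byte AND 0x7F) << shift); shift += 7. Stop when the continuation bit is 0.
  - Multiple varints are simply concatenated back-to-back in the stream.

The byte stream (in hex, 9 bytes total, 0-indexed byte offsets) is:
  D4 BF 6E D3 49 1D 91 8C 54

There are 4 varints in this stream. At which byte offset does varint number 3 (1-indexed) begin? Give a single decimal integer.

Answer: 5

Derivation:
  byte[0]=0xD4 cont=1 payload=0x54=84: acc |= 84<<0 -> acc=84 shift=7
  byte[1]=0xBF cont=1 payload=0x3F=63: acc |= 63<<7 -> acc=8148 shift=14
  byte[2]=0x6E cont=0 payload=0x6E=110: acc |= 110<<14 -> acc=1810388 shift=21 [end]
Varint 1: bytes[0:3] = D4 BF 6E -> value 1810388 (3 byte(s))
  byte[3]=0xD3 cont=1 payload=0x53=83: acc |= 83<<0 -> acc=83 shift=7
  byte[4]=0x49 cont=0 payload=0x49=73: acc |= 73<<7 -> acc=9427 shift=14 [end]
Varint 2: bytes[3:5] = D3 49 -> value 9427 (2 byte(s))
  byte[5]=0x1D cont=0 payload=0x1D=29: acc |= 29<<0 -> acc=29 shift=7 [end]
Varint 3: bytes[5:6] = 1D -> value 29 (1 byte(s))
  byte[6]=0x91 cont=1 payload=0x11=17: acc |= 17<<0 -> acc=17 shift=7
  byte[7]=0x8C cont=1 payload=0x0C=12: acc |= 12<<7 -> acc=1553 shift=14
  byte[8]=0x54 cont=0 payload=0x54=84: acc |= 84<<14 -> acc=1377809 shift=21 [end]
Varint 4: bytes[6:9] = 91 8C 54 -> value 1377809 (3 byte(s))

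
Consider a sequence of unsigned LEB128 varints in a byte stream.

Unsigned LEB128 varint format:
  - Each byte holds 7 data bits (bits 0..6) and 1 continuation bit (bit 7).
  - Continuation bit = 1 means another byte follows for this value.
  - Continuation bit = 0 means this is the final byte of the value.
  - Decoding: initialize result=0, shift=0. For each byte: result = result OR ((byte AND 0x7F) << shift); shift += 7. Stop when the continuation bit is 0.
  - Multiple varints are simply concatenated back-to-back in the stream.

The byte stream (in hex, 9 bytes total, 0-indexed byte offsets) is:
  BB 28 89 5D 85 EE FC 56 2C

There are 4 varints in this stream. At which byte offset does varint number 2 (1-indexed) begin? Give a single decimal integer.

  byte[0]=0xBB cont=1 payload=0x3B=59: acc |= 59<<0 -> acc=59 shift=7
  byte[1]=0x28 cont=0 payload=0x28=40: acc |= 40<<7 -> acc=5179 shift=14 [end]
Varint 1: bytes[0:2] = BB 28 -> value 5179 (2 byte(s))
  byte[2]=0x89 cont=1 payload=0x09=9: acc |= 9<<0 -> acc=9 shift=7
  byte[3]=0x5D cont=0 payload=0x5D=93: acc |= 93<<7 -> acc=11913 shift=14 [end]
Varint 2: bytes[2:4] = 89 5D -> value 11913 (2 byte(s))
  byte[4]=0x85 cont=1 payload=0x05=5: acc |= 5<<0 -> acc=5 shift=7
  byte[5]=0xEE cont=1 payload=0x6E=110: acc |= 110<<7 -> acc=14085 shift=14
  byte[6]=0xFC cont=1 payload=0x7C=124: acc |= 124<<14 -> acc=2045701 shift=21
  byte[7]=0x56 cont=0 payload=0x56=86: acc |= 86<<21 -> acc=182400773 shift=28 [end]
Varint 3: bytes[4:8] = 85 EE FC 56 -> value 182400773 (4 byte(s))
  byte[8]=0x2C cont=0 payload=0x2C=44: acc |= 44<<0 -> acc=44 shift=7 [end]
Varint 4: bytes[8:9] = 2C -> value 44 (1 byte(s))

Answer: 2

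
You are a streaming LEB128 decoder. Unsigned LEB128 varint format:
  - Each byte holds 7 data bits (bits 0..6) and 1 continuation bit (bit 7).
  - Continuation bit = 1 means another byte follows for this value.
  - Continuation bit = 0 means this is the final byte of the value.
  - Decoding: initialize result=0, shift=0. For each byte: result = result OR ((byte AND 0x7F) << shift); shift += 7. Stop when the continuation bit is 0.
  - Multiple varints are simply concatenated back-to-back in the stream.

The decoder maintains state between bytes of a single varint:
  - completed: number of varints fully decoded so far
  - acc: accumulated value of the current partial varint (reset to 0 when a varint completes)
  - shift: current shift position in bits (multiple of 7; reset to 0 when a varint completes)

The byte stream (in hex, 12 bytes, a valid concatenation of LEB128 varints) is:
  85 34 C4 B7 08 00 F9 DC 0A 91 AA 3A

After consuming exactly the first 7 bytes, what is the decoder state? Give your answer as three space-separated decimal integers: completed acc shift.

byte[0]=0x85 cont=1 payload=0x05: acc |= 5<<0 -> completed=0 acc=5 shift=7
byte[1]=0x34 cont=0 payload=0x34: varint #1 complete (value=6661); reset -> completed=1 acc=0 shift=0
byte[2]=0xC4 cont=1 payload=0x44: acc |= 68<<0 -> completed=1 acc=68 shift=7
byte[3]=0xB7 cont=1 payload=0x37: acc |= 55<<7 -> completed=1 acc=7108 shift=14
byte[4]=0x08 cont=0 payload=0x08: varint #2 complete (value=138180); reset -> completed=2 acc=0 shift=0
byte[5]=0x00 cont=0 payload=0x00: varint #3 complete (value=0); reset -> completed=3 acc=0 shift=0
byte[6]=0xF9 cont=1 payload=0x79: acc |= 121<<0 -> completed=3 acc=121 shift=7

Answer: 3 121 7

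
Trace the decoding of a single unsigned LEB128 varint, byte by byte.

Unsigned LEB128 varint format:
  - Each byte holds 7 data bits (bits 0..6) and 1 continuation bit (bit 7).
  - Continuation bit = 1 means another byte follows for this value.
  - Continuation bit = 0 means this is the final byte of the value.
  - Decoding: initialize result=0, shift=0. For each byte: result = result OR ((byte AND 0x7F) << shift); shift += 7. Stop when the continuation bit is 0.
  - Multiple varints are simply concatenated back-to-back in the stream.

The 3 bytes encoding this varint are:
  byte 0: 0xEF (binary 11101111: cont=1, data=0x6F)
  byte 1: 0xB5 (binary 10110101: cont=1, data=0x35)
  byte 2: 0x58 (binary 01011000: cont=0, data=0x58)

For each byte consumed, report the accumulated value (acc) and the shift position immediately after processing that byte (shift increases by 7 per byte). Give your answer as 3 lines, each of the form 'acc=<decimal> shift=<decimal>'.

byte 0=0xEF: payload=0x6F=111, contrib = 111<<0 = 111; acc -> 111, shift -> 7
byte 1=0xB5: payload=0x35=53, contrib = 53<<7 = 6784; acc -> 6895, shift -> 14
byte 2=0x58: payload=0x58=88, contrib = 88<<14 = 1441792; acc -> 1448687, shift -> 21

Answer: acc=111 shift=7
acc=6895 shift=14
acc=1448687 shift=21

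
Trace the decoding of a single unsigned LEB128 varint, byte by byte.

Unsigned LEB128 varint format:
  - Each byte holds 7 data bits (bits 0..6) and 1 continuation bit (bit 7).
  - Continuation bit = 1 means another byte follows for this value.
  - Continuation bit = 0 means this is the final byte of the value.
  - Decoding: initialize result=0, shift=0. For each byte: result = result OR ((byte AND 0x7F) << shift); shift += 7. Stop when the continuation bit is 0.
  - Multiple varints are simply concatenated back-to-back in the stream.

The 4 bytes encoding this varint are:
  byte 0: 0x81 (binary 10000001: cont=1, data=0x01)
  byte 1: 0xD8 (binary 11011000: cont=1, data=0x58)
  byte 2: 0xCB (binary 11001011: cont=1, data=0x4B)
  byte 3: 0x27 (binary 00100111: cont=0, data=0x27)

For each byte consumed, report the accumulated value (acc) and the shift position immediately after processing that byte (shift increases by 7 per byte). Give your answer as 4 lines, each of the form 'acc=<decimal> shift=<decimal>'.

byte 0=0x81: payload=0x01=1, contrib = 1<<0 = 1; acc -> 1, shift -> 7
byte 1=0xD8: payload=0x58=88, contrib = 88<<7 = 11264; acc -> 11265, shift -> 14
byte 2=0xCB: payload=0x4B=75, contrib = 75<<14 = 1228800; acc -> 1240065, shift -> 21
byte 3=0x27: payload=0x27=39, contrib = 39<<21 = 81788928; acc -> 83028993, shift -> 28

Answer: acc=1 shift=7
acc=11265 shift=14
acc=1240065 shift=21
acc=83028993 shift=28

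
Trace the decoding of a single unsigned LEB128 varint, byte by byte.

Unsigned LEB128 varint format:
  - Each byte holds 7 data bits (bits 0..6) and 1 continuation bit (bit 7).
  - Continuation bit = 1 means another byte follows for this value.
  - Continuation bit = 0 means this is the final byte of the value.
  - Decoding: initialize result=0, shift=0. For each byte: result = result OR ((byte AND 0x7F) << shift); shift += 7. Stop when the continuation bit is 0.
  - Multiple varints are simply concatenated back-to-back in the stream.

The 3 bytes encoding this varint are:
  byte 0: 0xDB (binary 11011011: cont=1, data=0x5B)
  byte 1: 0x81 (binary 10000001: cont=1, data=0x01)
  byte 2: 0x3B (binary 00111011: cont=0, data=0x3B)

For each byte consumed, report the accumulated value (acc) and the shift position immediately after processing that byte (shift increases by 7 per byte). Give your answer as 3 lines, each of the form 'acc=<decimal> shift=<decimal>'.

byte 0=0xDB: payload=0x5B=91, contrib = 91<<0 = 91; acc -> 91, shift -> 7
byte 1=0x81: payload=0x01=1, contrib = 1<<7 = 128; acc -> 219, shift -> 14
byte 2=0x3B: payload=0x3B=59, contrib = 59<<14 = 966656; acc -> 966875, shift -> 21

Answer: acc=91 shift=7
acc=219 shift=14
acc=966875 shift=21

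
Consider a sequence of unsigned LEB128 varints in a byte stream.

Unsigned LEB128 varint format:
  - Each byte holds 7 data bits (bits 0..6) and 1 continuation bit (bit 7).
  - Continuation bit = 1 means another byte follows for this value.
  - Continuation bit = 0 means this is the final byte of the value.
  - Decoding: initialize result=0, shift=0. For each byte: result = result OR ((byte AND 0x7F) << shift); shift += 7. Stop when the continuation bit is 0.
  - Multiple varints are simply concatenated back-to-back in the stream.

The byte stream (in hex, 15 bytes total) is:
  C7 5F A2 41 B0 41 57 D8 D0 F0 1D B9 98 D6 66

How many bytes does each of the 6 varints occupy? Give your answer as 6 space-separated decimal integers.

Answer: 2 2 2 1 4 4

Derivation:
  byte[0]=0xC7 cont=1 payload=0x47=71: acc |= 71<<0 -> acc=71 shift=7
  byte[1]=0x5F cont=0 payload=0x5F=95: acc |= 95<<7 -> acc=12231 shift=14 [end]
Varint 1: bytes[0:2] = C7 5F -> value 12231 (2 byte(s))
  byte[2]=0xA2 cont=1 payload=0x22=34: acc |= 34<<0 -> acc=34 shift=7
  byte[3]=0x41 cont=0 payload=0x41=65: acc |= 65<<7 -> acc=8354 shift=14 [end]
Varint 2: bytes[2:4] = A2 41 -> value 8354 (2 byte(s))
  byte[4]=0xB0 cont=1 payload=0x30=48: acc |= 48<<0 -> acc=48 shift=7
  byte[5]=0x41 cont=0 payload=0x41=65: acc |= 65<<7 -> acc=8368 shift=14 [end]
Varint 3: bytes[4:6] = B0 41 -> value 8368 (2 byte(s))
  byte[6]=0x57 cont=0 payload=0x57=87: acc |= 87<<0 -> acc=87 shift=7 [end]
Varint 4: bytes[6:7] = 57 -> value 87 (1 byte(s))
  byte[7]=0xD8 cont=1 payload=0x58=88: acc |= 88<<0 -> acc=88 shift=7
  byte[8]=0xD0 cont=1 payload=0x50=80: acc |= 80<<7 -> acc=10328 shift=14
  byte[9]=0xF0 cont=1 payload=0x70=112: acc |= 112<<14 -> acc=1845336 shift=21
  byte[10]=0x1D cont=0 payload=0x1D=29: acc |= 29<<21 -> acc=62662744 shift=28 [end]
Varint 5: bytes[7:11] = D8 D0 F0 1D -> value 62662744 (4 byte(s))
  byte[11]=0xB9 cont=1 payload=0x39=57: acc |= 57<<0 -> acc=57 shift=7
  byte[12]=0x98 cont=1 payload=0x18=24: acc |= 24<<7 -> acc=3129 shift=14
  byte[13]=0xD6 cont=1 payload=0x56=86: acc |= 86<<14 -> acc=1412153 shift=21
  byte[14]=0x66 cont=0 payload=0x66=102: acc |= 102<<21 -> acc=215321657 shift=28 [end]
Varint 6: bytes[11:15] = B9 98 D6 66 -> value 215321657 (4 byte(s))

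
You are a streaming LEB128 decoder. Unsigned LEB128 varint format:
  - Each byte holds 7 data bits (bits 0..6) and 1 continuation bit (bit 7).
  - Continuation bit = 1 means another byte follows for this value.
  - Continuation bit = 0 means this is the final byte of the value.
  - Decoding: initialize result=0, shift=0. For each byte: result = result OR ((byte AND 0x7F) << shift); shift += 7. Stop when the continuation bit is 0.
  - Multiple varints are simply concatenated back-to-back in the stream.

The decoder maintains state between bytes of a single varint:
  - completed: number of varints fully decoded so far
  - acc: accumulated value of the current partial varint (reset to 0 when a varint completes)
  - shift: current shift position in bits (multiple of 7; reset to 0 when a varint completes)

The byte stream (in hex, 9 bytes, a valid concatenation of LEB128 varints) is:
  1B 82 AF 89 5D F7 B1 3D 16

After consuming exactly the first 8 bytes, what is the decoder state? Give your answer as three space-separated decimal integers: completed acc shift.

Answer: 3 0 0

Derivation:
byte[0]=0x1B cont=0 payload=0x1B: varint #1 complete (value=27); reset -> completed=1 acc=0 shift=0
byte[1]=0x82 cont=1 payload=0x02: acc |= 2<<0 -> completed=1 acc=2 shift=7
byte[2]=0xAF cont=1 payload=0x2F: acc |= 47<<7 -> completed=1 acc=6018 shift=14
byte[3]=0x89 cont=1 payload=0x09: acc |= 9<<14 -> completed=1 acc=153474 shift=21
byte[4]=0x5D cont=0 payload=0x5D: varint #2 complete (value=195188610); reset -> completed=2 acc=0 shift=0
byte[5]=0xF7 cont=1 payload=0x77: acc |= 119<<0 -> completed=2 acc=119 shift=7
byte[6]=0xB1 cont=1 payload=0x31: acc |= 49<<7 -> completed=2 acc=6391 shift=14
byte[7]=0x3D cont=0 payload=0x3D: varint #3 complete (value=1005815); reset -> completed=3 acc=0 shift=0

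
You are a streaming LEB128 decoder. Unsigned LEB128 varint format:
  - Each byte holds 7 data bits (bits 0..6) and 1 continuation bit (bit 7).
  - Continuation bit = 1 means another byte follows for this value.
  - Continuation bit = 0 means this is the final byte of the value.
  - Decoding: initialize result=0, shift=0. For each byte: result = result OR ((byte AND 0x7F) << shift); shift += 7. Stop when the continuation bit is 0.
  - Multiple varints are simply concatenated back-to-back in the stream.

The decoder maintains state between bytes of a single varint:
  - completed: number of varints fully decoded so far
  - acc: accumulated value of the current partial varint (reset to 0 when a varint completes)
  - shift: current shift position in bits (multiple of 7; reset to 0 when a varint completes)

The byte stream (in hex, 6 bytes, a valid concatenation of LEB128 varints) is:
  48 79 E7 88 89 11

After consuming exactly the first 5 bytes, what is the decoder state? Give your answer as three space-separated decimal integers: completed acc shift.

Answer: 2 148583 21

Derivation:
byte[0]=0x48 cont=0 payload=0x48: varint #1 complete (value=72); reset -> completed=1 acc=0 shift=0
byte[1]=0x79 cont=0 payload=0x79: varint #2 complete (value=121); reset -> completed=2 acc=0 shift=0
byte[2]=0xE7 cont=1 payload=0x67: acc |= 103<<0 -> completed=2 acc=103 shift=7
byte[3]=0x88 cont=1 payload=0x08: acc |= 8<<7 -> completed=2 acc=1127 shift=14
byte[4]=0x89 cont=1 payload=0x09: acc |= 9<<14 -> completed=2 acc=148583 shift=21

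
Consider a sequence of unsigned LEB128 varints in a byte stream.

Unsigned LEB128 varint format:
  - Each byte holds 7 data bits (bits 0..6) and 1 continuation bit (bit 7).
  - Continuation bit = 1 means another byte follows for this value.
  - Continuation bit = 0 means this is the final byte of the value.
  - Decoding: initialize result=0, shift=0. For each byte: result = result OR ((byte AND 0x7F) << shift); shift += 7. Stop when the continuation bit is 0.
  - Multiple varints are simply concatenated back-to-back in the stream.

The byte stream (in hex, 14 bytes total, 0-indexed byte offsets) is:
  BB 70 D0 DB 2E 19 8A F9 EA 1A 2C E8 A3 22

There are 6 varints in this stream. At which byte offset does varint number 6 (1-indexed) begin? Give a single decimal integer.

Answer: 11

Derivation:
  byte[0]=0xBB cont=1 payload=0x3B=59: acc |= 59<<0 -> acc=59 shift=7
  byte[1]=0x70 cont=0 payload=0x70=112: acc |= 112<<7 -> acc=14395 shift=14 [end]
Varint 1: bytes[0:2] = BB 70 -> value 14395 (2 byte(s))
  byte[2]=0xD0 cont=1 payload=0x50=80: acc |= 80<<0 -> acc=80 shift=7
  byte[3]=0xDB cont=1 payload=0x5B=91: acc |= 91<<7 -> acc=11728 shift=14
  byte[4]=0x2E cont=0 payload=0x2E=46: acc |= 46<<14 -> acc=765392 shift=21 [end]
Varint 2: bytes[2:5] = D0 DB 2E -> value 765392 (3 byte(s))
  byte[5]=0x19 cont=0 payload=0x19=25: acc |= 25<<0 -> acc=25 shift=7 [end]
Varint 3: bytes[5:6] = 19 -> value 25 (1 byte(s))
  byte[6]=0x8A cont=1 payload=0x0A=10: acc |= 10<<0 -> acc=10 shift=7
  byte[7]=0xF9 cont=1 payload=0x79=121: acc |= 121<<7 -> acc=15498 shift=14
  byte[8]=0xEA cont=1 payload=0x6A=106: acc |= 106<<14 -> acc=1752202 shift=21
  byte[9]=0x1A cont=0 payload=0x1A=26: acc |= 26<<21 -> acc=56278154 shift=28 [end]
Varint 4: bytes[6:10] = 8A F9 EA 1A -> value 56278154 (4 byte(s))
  byte[10]=0x2C cont=0 payload=0x2C=44: acc |= 44<<0 -> acc=44 shift=7 [end]
Varint 5: bytes[10:11] = 2C -> value 44 (1 byte(s))
  byte[11]=0xE8 cont=1 payload=0x68=104: acc |= 104<<0 -> acc=104 shift=7
  byte[12]=0xA3 cont=1 payload=0x23=35: acc |= 35<<7 -> acc=4584 shift=14
  byte[13]=0x22 cont=0 payload=0x22=34: acc |= 34<<14 -> acc=561640 shift=21 [end]
Varint 6: bytes[11:14] = E8 A3 22 -> value 561640 (3 byte(s))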